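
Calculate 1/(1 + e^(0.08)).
0.48

sigmoid(-0.08) = 1/(1 + e^(0.08)) = 1/(1 + 1.083) = 0.48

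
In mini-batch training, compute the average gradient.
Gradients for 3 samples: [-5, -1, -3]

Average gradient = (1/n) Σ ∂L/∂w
Average gradient = -3

Average = (1/3)(-5 + -1 + -3) = -9/3 = -3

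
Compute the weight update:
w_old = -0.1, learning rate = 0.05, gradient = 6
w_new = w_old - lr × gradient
w_new = -0.4

w_new = w - η·∂L/∂w = -0.1 - 0.05×(6) = -0.1 - (0.3) = -0.4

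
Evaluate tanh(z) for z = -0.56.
-0.508

tanh(-0.56) = (e^(-0.56) - e^(0.56))/(e^(-0.56) + e^(0.56)) = -0.508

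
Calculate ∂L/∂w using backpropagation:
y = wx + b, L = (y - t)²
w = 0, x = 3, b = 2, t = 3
∂L/∂w = -6

y = wx + b = (0)(3) + 2 = 2
∂L/∂y = 2(y - t) = 2(2 - 3) = -2
∂y/∂w = x = 3
∂L/∂w = ∂L/∂y · ∂y/∂w = -2 × 3 = -6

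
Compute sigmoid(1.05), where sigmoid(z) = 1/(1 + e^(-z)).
0.7408

sigmoid(1.05) = 1/(1 + e^(-1.05)) = 1/(1 + 0.3499) = 0.7408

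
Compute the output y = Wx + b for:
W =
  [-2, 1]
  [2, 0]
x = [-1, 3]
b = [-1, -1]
y = [4, -3]

Wx = [-2×-1 + 1×3, 2×-1 + 0×3]
   = [5, -2]
y = Wx + b = [5 + -1, -2 + -1] = [4, -3]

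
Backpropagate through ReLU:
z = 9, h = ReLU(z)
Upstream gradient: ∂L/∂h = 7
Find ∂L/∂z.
∂L/∂z = 7

h = ReLU(9) = 9
Since z > 0: ∂h/∂z = 1
∂L/∂z = ∂L/∂h · ∂h/∂z = 7 × 1 = 7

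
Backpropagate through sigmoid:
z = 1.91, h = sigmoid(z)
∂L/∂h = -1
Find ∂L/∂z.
∂L/∂z = -0.1123

σ(1.91) = 0.871
σ'(1.91) = σ(1.91)(1 - σ(1.91)) = 0.871 × 0.129 = 0.1123
∂L/∂z = ∂L/∂h · σ'(z) = -1 × 0.1123 = -0.1123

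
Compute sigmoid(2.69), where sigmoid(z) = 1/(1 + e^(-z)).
0.9364

sigmoid(2.69) = 1/(1 + e^(-2.69)) = 1/(1 + 0.06788) = 0.9364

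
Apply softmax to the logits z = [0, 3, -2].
p = [0.0471, 0.9465, 0.0064]

exp(z) = [1, 20.09, 0.1353]
Sum = 21.22
p = [0.0471, 0.9465, 0.0064]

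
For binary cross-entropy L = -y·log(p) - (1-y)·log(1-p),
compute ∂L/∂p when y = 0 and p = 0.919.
∂L/∂p = 12.35

∂L/∂p = -y/p + (1-y)/(1-p) = 0 + 1/0.081 = 12.35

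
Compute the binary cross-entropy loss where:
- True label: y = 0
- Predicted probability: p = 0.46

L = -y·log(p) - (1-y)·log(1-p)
L = 0.6162

L = -0·log(0.46) - 1·log(0.54) = -log(0.54) = 0.6162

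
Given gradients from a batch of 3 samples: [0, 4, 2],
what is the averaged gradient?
Average gradient = 2

Average = (1/3)(0 + 4 + 2) = 6/3 = 2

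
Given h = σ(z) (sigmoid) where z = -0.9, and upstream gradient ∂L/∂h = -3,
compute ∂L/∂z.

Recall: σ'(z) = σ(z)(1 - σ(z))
∂L/∂z = -0.6165

σ(-0.9) = 0.2891
σ'(-0.9) = σ(-0.9)(1 - σ(-0.9)) = 0.2891 × 0.7109 = 0.2055
∂L/∂z = ∂L/∂h · σ'(z) = -3 × 0.2055 = -0.6165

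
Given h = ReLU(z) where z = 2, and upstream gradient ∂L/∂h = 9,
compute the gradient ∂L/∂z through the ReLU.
∂L/∂z = 9

h = ReLU(2) = 2
Since z > 0: ∂h/∂z = 1
∂L/∂z = ∂L/∂h · ∂h/∂z = 9 × 1 = 9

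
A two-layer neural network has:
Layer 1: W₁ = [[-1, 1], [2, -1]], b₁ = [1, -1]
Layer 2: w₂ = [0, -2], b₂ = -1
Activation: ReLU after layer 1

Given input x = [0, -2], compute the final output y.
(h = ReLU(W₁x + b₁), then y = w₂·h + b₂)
y = -3

Layer 1 pre-activation: z₁ = [-1, 1]
After ReLU: h = [0, 1]
Layer 2 output: y = 0×0 + -2×1 + -1 = -3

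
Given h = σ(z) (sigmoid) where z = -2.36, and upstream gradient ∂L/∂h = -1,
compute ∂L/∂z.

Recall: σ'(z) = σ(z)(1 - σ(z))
∂L/∂z = -0.07883

σ(-2.36) = 0.08627
σ'(-2.36) = σ(-2.36)(1 - σ(-2.36)) = 0.08627 × 0.9137 = 0.07883
∂L/∂z = ∂L/∂h · σ'(z) = -1 × 0.07883 = -0.07883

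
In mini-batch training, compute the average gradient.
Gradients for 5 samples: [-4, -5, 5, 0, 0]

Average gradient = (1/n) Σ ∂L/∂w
Average gradient = -0.8

Average = (1/5)(-4 + -5 + 5 + 0 + 0) = -4/5 = -0.8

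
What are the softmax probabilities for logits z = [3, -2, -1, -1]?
p = [0.9584, 0.0065, 0.0176, 0.0176]

exp(z) = [20.09, 0.1353, 0.3679, 0.3679]
Sum = 20.96
p = [0.9584, 0.0065, 0.0176, 0.0176]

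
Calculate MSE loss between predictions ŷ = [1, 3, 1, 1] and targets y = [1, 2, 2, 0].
MSE = 0.75

MSE = (1/4)((1-1)² + (3-2)² + (1-2)² + (1-0)²) = (1/4)(0 + 1 + 1 + 1) = 0.75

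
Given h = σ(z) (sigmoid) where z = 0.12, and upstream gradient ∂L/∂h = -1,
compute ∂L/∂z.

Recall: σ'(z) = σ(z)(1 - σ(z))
∂L/∂z = -0.2491

σ(0.12) = 0.53
σ'(0.12) = σ(0.12)(1 - σ(0.12)) = 0.53 × 0.47 = 0.2491
∂L/∂z = ∂L/∂h · σ'(z) = -1 × 0.2491 = -0.2491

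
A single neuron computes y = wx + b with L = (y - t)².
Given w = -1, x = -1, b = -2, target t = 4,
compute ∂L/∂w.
∂L/∂w = 10

y = wx + b = (-1)(-1) + -2 = -1
∂L/∂y = 2(y - t) = 2(-1 - 4) = -10
∂y/∂w = x = -1
∂L/∂w = ∂L/∂y · ∂y/∂w = -10 × -1 = 10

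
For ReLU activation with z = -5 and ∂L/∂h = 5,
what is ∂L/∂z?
∂L/∂z = 0

h = ReLU(-5) = 0
Since z < 0: ∂h/∂z = 0
∂L/∂z = ∂L/∂h · ∂h/∂z = 5 × 0 = 0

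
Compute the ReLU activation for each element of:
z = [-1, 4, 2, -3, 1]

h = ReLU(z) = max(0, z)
h = [0, 4, 2, 0, 1]

ReLU applied element-wise: max(0,-1)=0, max(0,4)=4, max(0,2)=2, max(0,-3)=0, max(0,1)=1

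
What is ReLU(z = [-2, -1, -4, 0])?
h = [0, 0, 0, 0]

ReLU applied element-wise: max(0,-2)=0, max(0,-1)=0, max(0,-4)=0, max(0,0)=0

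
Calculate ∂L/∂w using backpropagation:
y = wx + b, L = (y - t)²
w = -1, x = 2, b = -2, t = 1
∂L/∂w = -20

y = wx + b = (-1)(2) + -2 = -4
∂L/∂y = 2(y - t) = 2(-4 - 1) = -10
∂y/∂w = x = 2
∂L/∂w = ∂L/∂y · ∂y/∂w = -10 × 2 = -20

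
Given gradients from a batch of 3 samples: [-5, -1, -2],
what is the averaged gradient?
Average gradient = -2.667

Average = (1/3)(-5 + -1 + -2) = -8/3 = -2.667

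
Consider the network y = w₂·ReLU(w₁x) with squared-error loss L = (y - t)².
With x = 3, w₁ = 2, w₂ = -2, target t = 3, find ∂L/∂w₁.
∂L/∂w₁ = 180

Forward pass:
z = w₁x = 2×3 = 6
h = ReLU(6) = 6
y = w₂h = -2×6 = -12

Backward pass:
∂L/∂y = 2(y - t) = 2(-12 - 3) = -30
∂y/∂h = w₂ = -2
∂h/∂z = 1 (ReLU derivative)
∂z/∂w₁ = x = 3

∂L/∂w₁ = -30 × -2 × 1 × 3 = 180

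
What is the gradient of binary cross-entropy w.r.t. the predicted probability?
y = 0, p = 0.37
∂L/∂p = 1.587

∂L/∂p = -y/p + (1-y)/(1-p) = 0 + 1/0.63 = 1.587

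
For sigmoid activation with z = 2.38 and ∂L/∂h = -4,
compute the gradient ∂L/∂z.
∂L/∂z = -0.3101

σ(2.38) = 0.9153
σ'(2.38) = σ(2.38)(1 - σ(2.38)) = 0.9153 × 0.08471 = 0.07753
∂L/∂z = ∂L/∂h · σ'(z) = -4 × 0.07753 = -0.3101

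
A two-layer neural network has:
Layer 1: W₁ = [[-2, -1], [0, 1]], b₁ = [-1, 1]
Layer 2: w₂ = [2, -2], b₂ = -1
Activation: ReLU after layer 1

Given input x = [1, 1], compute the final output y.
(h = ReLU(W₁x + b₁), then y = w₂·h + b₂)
y = -5

Layer 1 pre-activation: z₁ = [-4, 2]
After ReLU: h = [0, 2]
Layer 2 output: y = 2×0 + -2×2 + -1 = -5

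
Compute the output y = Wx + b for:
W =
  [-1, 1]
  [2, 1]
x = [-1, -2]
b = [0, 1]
y = [-1, -3]

Wx = [-1×-1 + 1×-2, 2×-1 + 1×-2]
   = [-1, -4]
y = Wx + b = [-1 + 0, -4 + 1] = [-1, -3]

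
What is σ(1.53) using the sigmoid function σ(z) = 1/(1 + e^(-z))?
0.822

sigmoid(1.53) = 1/(1 + e^(-1.53)) = 1/(1 + 0.2165) = 0.822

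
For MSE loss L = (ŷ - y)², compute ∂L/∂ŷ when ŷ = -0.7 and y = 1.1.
∂L/∂ŷ = -3.6

∂L/∂ŷ = 2(ŷ - y) = 2(-0.7 - 1.1) = 2(-1.8) = -3.6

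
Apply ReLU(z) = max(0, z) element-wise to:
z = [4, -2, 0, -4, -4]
h = [4, 0, 0, 0, 0]

ReLU applied element-wise: max(0,4)=4, max(0,-2)=0, max(0,0)=0, max(0,-4)=0, max(0,-4)=0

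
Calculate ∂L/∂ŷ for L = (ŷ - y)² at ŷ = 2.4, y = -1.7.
∂L/∂ŷ = 8.2

∂L/∂ŷ = 2(ŷ - y) = 2(2.4 - -1.7) = 2(4.1) = 8.2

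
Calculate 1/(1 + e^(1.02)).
0.265

sigmoid(-1.02) = 1/(1 + e^(1.02)) = 1/(1 + 2.773) = 0.265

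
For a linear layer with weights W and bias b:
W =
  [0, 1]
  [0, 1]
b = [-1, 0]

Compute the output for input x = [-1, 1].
y = [0, 1]

Wx = [0×-1 + 1×1, 0×-1 + 1×1]
   = [1, 1]
y = Wx + b = [1 + -1, 1 + 0] = [0, 1]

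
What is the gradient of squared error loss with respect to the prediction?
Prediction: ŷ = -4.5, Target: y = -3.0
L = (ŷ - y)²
∂L/∂ŷ = -3.0

∂L/∂ŷ = 2(ŷ - y) = 2(-4.5 - -3.0) = 2(-1.5) = -3.0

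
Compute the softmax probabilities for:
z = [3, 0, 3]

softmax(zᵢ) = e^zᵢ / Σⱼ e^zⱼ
p = [0.4879, 0.0243, 0.4879]

exp(z) = [20.09, 1, 20.09]
Sum = 41.17
p = [0.4879, 0.0243, 0.4879]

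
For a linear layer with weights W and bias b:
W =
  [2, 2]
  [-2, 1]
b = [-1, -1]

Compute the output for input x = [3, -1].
y = [3, -8]

Wx = [2×3 + 2×-1, -2×3 + 1×-1]
   = [4, -7]
y = Wx + b = [4 + -1, -7 + -1] = [3, -8]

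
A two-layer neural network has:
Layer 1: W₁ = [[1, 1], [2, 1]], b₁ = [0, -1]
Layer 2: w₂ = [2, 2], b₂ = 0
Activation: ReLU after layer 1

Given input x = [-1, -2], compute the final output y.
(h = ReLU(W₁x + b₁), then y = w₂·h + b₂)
y = 0

Layer 1 pre-activation: z₁ = [-3, -5]
After ReLU: h = [0, 0]
Layer 2 output: y = 2×0 + 2×0 + 0 = 0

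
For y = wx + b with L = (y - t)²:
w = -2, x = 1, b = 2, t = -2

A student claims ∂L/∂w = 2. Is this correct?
Incorrect

y = (-2)(1) + 2 = 0
∂L/∂y = 2(y - t) = 2(0 - -2) = 4
∂y/∂w = x = 1
∂L/∂w = 4 × 1 = 4

Claimed value: 2
Incorrect: The correct gradient is 4.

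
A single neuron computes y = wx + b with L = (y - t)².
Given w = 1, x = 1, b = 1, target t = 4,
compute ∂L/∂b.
∂L/∂b = -4

y = wx + b = (1)(1) + 1 = 2
∂L/∂y = 2(y - t) = 2(2 - 4) = -4
∂y/∂b = 1
∂L/∂b = ∂L/∂y · ∂y/∂b = -4 × 1 = -4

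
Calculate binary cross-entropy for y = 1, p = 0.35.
L = 1.05

L = -1·log(0.35) - 0·log(0.65) = -log(0.35) = 1.05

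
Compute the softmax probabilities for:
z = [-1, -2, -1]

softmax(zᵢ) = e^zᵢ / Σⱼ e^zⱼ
p = [0.4223, 0.1554, 0.4223]

exp(z) = [0.3679, 0.1353, 0.3679]
Sum = 0.8711
p = [0.4223, 0.1554, 0.4223]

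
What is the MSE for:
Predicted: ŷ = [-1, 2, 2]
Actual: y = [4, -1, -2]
MSE = 16.67

MSE = (1/3)((-1-4)² + (2--1)² + (2--2)²) = (1/3)(25 + 9 + 16) = 16.67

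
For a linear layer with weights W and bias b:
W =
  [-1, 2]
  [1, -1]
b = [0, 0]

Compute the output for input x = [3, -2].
y = [-7, 5]

Wx = [-1×3 + 2×-2, 1×3 + -1×-2]
   = [-7, 5]
y = Wx + b = [-7 + 0, 5 + 0] = [-7, 5]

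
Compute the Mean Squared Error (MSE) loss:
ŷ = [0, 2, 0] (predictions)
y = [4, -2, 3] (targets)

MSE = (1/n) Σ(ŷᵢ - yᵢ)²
MSE = 13.67

MSE = (1/3)((0-4)² + (2--2)² + (0-3)²) = (1/3)(16 + 16 + 9) = 13.67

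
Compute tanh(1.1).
0.8005

tanh(1.1) = (e^(1.1) - e^(-1.1))/(e^(1.1) + e^(-1.1)) = 0.8005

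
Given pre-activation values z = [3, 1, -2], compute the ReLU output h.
h = [3, 1, 0]

ReLU applied element-wise: max(0,3)=3, max(0,1)=1, max(0,-2)=0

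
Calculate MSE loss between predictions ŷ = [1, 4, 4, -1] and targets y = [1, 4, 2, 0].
MSE = 1.25

MSE = (1/4)((1-1)² + (4-4)² + (4-2)² + (-1-0)²) = (1/4)(0 + 0 + 4 + 1) = 1.25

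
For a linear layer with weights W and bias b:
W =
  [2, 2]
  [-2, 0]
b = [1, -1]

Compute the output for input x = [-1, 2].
y = [3, 1]

Wx = [2×-1 + 2×2, -2×-1 + 0×2]
   = [2, 2]
y = Wx + b = [2 + 1, 2 + -1] = [3, 1]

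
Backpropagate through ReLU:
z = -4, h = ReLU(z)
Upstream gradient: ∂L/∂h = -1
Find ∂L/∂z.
∂L/∂z = 0

h = ReLU(-4) = 0
Since z < 0: ∂h/∂z = 0
∂L/∂z = ∂L/∂h · ∂h/∂z = -1 × 0 = 0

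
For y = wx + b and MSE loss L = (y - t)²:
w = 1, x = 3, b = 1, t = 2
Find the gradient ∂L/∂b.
∂L/∂b = 4

y = wx + b = (1)(3) + 1 = 4
∂L/∂y = 2(y - t) = 2(4 - 2) = 4
∂y/∂b = 1
∂L/∂b = ∂L/∂y · ∂y/∂b = 4 × 1 = 4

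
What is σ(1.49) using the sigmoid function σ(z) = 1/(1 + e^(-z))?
0.8161

sigmoid(1.49) = 1/(1 + e^(-1.49)) = 1/(1 + 0.2254) = 0.8161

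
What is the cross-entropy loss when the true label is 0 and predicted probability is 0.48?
L = 0.6539

L = -0·log(0.48) - 1·log(0.52) = -log(0.52) = 0.6539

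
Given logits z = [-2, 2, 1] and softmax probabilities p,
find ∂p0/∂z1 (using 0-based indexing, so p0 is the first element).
∂p0/∂z1 = -0.009532

p = softmax(z) = [0.01321, 0.7214, 0.2654]
p0 = 0.01321, p1 = 0.7214

∂p0/∂z1 = -p0 × p1 = -0.01321 × 0.7214 = -0.009532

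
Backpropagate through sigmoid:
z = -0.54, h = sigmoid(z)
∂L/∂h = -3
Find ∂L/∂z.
∂L/∂z = -0.6979

σ(-0.54) = 0.3682
σ'(-0.54) = σ(-0.54)(1 - σ(-0.54)) = 0.3682 × 0.6318 = 0.2326
∂L/∂z = ∂L/∂h · σ'(z) = -3 × 0.2326 = -0.6979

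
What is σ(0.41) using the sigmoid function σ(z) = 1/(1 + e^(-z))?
0.6011

sigmoid(0.41) = 1/(1 + e^(-0.41)) = 1/(1 + 0.6637) = 0.6011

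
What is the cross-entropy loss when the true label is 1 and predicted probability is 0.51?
L = 0.6733

L = -1·log(0.51) - 0·log(0.49) = -log(0.51) = 0.6733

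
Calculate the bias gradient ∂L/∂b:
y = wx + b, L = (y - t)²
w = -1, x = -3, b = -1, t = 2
∂L/∂b = 0

y = wx + b = (-1)(-3) + -1 = 2
∂L/∂y = 2(y - t) = 2(2 - 2) = 0
∂y/∂b = 1
∂L/∂b = ∂L/∂y · ∂y/∂b = 0 × 1 = 0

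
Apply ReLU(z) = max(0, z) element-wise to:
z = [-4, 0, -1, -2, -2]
h = [0, 0, 0, 0, 0]

ReLU applied element-wise: max(0,-4)=0, max(0,0)=0, max(0,-1)=0, max(0,-2)=0, max(0,-2)=0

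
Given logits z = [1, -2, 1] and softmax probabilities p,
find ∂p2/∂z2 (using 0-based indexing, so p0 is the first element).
∂p2/∂z2 = 0.2499

p = softmax(z) = [0.4879, 0.02429, 0.4879]
p2 = 0.4879

∂p2/∂z2 = p2(1 - p2) = 0.4879 × (1 - 0.4879) = 0.2499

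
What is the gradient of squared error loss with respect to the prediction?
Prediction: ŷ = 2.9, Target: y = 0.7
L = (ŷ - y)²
∂L/∂ŷ = 4.4

∂L/∂ŷ = 2(ŷ - y) = 2(2.9 - 0.7) = 2(2.2) = 4.4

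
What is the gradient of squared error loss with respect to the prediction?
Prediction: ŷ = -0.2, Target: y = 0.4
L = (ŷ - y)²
∂L/∂ŷ = -1.2

∂L/∂ŷ = 2(ŷ - y) = 2(-0.2 - 0.4) = 2(-0.6) = -1.2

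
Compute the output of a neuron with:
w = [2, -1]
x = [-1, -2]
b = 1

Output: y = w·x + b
y = 1

y = (2)(-1) + (-1)(-2) + 1 = 1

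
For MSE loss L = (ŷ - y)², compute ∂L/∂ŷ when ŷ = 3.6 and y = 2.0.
∂L/∂ŷ = 3.2

∂L/∂ŷ = 2(ŷ - y) = 2(3.6 - 2.0) = 2(1.6) = 3.2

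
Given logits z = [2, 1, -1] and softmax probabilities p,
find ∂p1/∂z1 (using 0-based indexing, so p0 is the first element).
∂p1/∂z1 = 0.1922

p = softmax(z) = [0.7054, 0.2595, 0.03512]
p1 = 0.2595

∂p1/∂z1 = p1(1 - p1) = 0.2595 × (1 - 0.2595) = 0.1922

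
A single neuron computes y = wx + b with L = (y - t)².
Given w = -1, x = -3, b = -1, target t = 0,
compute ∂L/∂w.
∂L/∂w = -12

y = wx + b = (-1)(-3) + -1 = 2
∂L/∂y = 2(y - t) = 2(2 - 0) = 4
∂y/∂w = x = -3
∂L/∂w = ∂L/∂y · ∂y/∂w = 4 × -3 = -12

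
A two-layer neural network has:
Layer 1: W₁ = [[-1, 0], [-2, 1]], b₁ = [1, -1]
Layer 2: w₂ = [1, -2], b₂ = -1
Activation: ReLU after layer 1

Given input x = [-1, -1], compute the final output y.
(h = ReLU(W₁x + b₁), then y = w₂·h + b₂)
y = 1

Layer 1 pre-activation: z₁ = [2, 0]
After ReLU: h = [2, 0]
Layer 2 output: y = 1×2 + -2×0 + -1 = 1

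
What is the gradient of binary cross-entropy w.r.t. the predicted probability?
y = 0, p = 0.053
∂L/∂p = 1.056

∂L/∂p = -y/p + (1-y)/(1-p) = 0 + 1/0.947 = 1.056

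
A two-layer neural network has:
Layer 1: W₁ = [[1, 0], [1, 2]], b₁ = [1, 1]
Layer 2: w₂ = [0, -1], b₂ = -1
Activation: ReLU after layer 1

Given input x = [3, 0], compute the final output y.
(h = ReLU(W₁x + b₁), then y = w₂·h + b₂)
y = -5

Layer 1 pre-activation: z₁ = [4, 4]
After ReLU: h = [4, 4]
Layer 2 output: y = 0×4 + -1×4 + -1 = -5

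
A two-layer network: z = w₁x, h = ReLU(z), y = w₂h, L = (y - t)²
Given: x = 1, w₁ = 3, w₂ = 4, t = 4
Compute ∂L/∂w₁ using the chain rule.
∂L/∂w₁ = 64

Forward pass:
z = w₁x = 3×1 = 3
h = ReLU(3) = 3
y = w₂h = 4×3 = 12

Backward pass:
∂L/∂y = 2(y - t) = 2(12 - 4) = 16
∂y/∂h = w₂ = 4
∂h/∂z = 1 (ReLU derivative)
∂z/∂w₁ = x = 1

∂L/∂w₁ = 16 × 4 × 1 × 1 = 64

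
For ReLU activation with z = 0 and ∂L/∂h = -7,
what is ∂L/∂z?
∂L/∂z = 0

h = ReLU(0) = 0
At z = 0: ∂h/∂z = 0 (by convention)
∂L/∂z = ∂L/∂h · ∂h/∂z = -7 × 0 = 0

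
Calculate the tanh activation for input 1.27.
0.8538

tanh(1.27) = (e^(1.27) - e^(-1.27))/(e^(1.27) + e^(-1.27)) = 0.8538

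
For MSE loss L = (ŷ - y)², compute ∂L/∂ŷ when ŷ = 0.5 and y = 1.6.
∂L/∂ŷ = -2.2

∂L/∂ŷ = 2(ŷ - y) = 2(0.5 - 1.6) = 2(-1.1) = -2.2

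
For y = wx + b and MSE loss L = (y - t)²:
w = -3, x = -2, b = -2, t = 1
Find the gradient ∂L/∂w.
∂L/∂w = -12

y = wx + b = (-3)(-2) + -2 = 4
∂L/∂y = 2(y - t) = 2(4 - 1) = 6
∂y/∂w = x = -2
∂L/∂w = ∂L/∂y · ∂y/∂w = 6 × -2 = -12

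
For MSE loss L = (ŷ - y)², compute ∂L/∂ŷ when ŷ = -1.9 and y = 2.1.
∂L/∂ŷ = -8.0

∂L/∂ŷ = 2(ŷ - y) = 2(-1.9 - 2.1) = 2(-4.0) = -8.0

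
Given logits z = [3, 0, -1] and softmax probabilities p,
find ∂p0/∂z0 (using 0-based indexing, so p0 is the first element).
∂p0/∂z0 = 0.0597

p = softmax(z) = [0.9362, 0.04661, 0.01715]
p0 = 0.9362

∂p0/∂z0 = p0(1 - p0) = 0.9362 × (1 - 0.9362) = 0.0597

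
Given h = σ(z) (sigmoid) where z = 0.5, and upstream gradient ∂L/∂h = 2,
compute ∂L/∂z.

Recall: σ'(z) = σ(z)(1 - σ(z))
∂L/∂z = 0.47

σ(0.5) = 0.6225
σ'(0.5) = σ(0.5)(1 - σ(0.5)) = 0.6225 × 0.3775 = 0.235
∂L/∂z = ∂L/∂h · σ'(z) = 2 × 0.235 = 0.47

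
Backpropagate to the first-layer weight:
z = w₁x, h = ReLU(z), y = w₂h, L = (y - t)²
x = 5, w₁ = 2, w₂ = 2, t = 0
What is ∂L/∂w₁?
∂L/∂w₁ = 400

Forward pass:
z = w₁x = 2×5 = 10
h = ReLU(10) = 10
y = w₂h = 2×10 = 20

Backward pass:
∂L/∂y = 2(y - t) = 2(20 - 0) = 40
∂y/∂h = w₂ = 2
∂h/∂z = 1 (ReLU derivative)
∂z/∂w₁ = x = 5

∂L/∂w₁ = 40 × 2 × 1 × 5 = 400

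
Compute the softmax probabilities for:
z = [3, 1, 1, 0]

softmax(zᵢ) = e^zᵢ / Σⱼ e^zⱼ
p = [0.7573, 0.1025, 0.1025, 0.0377]

exp(z) = [20.09, 2.718, 2.718, 1]
Sum = 26.52
p = [0.7573, 0.1025, 0.1025, 0.0377]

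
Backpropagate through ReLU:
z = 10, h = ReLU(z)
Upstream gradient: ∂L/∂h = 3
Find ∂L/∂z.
∂L/∂z = 3

h = ReLU(10) = 10
Since z > 0: ∂h/∂z = 1
∂L/∂z = ∂L/∂h · ∂h/∂z = 3 × 1 = 3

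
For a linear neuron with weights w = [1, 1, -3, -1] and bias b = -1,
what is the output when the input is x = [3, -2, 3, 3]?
y = -12

y = (1)(3) + (1)(-2) + (-3)(3) + (-1)(3) + -1 = -12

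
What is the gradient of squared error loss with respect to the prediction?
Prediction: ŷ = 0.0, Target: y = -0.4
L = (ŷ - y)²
∂L/∂ŷ = 0.8

∂L/∂ŷ = 2(ŷ - y) = 2(0.0 - -0.4) = 2(0.4) = 0.8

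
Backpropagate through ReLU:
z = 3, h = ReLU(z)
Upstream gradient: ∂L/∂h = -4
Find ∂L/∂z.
∂L/∂z = -4

h = ReLU(3) = 3
Since z > 0: ∂h/∂z = 1
∂L/∂z = ∂L/∂h · ∂h/∂z = -4 × 1 = -4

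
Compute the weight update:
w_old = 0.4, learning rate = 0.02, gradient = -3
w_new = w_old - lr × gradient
w_new = 0.46

w_new = w - η·∂L/∂w = 0.4 - 0.02×(-3) = 0.4 - (-0.06) = 0.46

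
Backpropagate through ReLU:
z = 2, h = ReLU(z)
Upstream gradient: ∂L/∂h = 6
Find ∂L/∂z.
∂L/∂z = 6

h = ReLU(2) = 2
Since z > 0: ∂h/∂z = 1
∂L/∂z = ∂L/∂h · ∂h/∂z = 6 × 1 = 6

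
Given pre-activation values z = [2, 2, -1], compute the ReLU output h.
h = [2, 2, 0]

ReLU applied element-wise: max(0,2)=2, max(0,2)=2, max(0,-1)=0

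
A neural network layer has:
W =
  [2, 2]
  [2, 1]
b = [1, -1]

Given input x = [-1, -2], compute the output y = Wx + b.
y = [-5, -5]

Wx = [2×-1 + 2×-2, 2×-1 + 1×-2]
   = [-6, -4]
y = Wx + b = [-6 + 1, -4 + -1] = [-5, -5]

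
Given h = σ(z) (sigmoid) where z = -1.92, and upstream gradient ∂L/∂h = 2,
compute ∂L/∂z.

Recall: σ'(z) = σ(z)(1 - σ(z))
∂L/∂z = 0.223

σ(-1.92) = 0.1279
σ'(-1.92) = σ(-1.92)(1 - σ(-1.92)) = 0.1279 × 0.8721 = 0.1115
∂L/∂z = ∂L/∂h · σ'(z) = 2 × 0.1115 = 0.223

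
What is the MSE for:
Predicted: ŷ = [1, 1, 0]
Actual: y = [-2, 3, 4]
MSE = 9.667

MSE = (1/3)((1--2)² + (1-3)² + (0-4)²) = (1/3)(9 + 4 + 16) = 9.667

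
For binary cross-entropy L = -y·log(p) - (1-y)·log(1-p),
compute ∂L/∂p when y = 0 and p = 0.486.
∂L/∂p = 1.946

∂L/∂p = -y/p + (1-y)/(1-p) = 0 + 1/0.514 = 1.946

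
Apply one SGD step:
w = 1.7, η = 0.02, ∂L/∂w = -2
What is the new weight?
w_new = 1.74

w_new = w - η·∂L/∂w = 1.7 - 0.02×(-2) = 1.7 - (-0.04) = 1.74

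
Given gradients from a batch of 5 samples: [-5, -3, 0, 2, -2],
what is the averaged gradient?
Average gradient = -1.6

Average = (1/5)(-5 + -3 + 0 + 2 + -2) = -8/5 = -1.6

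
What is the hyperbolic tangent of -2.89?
-0.9938

tanh(-2.89) = (e^(-2.89) - e^(2.89))/(e^(-2.89) + e^(2.89)) = -0.9938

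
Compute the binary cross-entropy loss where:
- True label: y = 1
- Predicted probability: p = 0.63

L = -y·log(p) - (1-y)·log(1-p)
L = 0.462

L = -1·log(0.63) - 0·log(0.37) = -log(0.63) = 0.462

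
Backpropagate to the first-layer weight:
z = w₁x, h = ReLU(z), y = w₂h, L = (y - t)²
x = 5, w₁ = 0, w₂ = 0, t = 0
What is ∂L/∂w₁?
∂L/∂w₁ = 0

Forward pass:
z = w₁x = 0×5 = 0
h = ReLU(0) = 0
y = w₂h = 0×0 = 0

Backward pass:
∂L/∂y = 2(y - t) = 2(0 - 0) = 0
∂y/∂h = w₂ = 0
∂h/∂z = 0 (ReLU derivative)
∂z/∂w₁ = x = 5

∂L/∂w₁ = 0 × 0 × 0 × 5 = 0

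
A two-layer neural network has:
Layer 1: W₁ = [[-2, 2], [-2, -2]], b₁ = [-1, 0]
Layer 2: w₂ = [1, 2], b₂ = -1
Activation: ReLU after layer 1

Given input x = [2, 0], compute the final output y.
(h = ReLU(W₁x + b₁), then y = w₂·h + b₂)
y = -1

Layer 1 pre-activation: z₁ = [-5, -4]
After ReLU: h = [0, 0]
Layer 2 output: y = 1×0 + 2×0 + -1 = -1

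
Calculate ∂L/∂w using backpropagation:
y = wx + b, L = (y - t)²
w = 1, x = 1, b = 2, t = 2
∂L/∂w = 2

y = wx + b = (1)(1) + 2 = 3
∂L/∂y = 2(y - t) = 2(3 - 2) = 2
∂y/∂w = x = 1
∂L/∂w = ∂L/∂y · ∂y/∂w = 2 × 1 = 2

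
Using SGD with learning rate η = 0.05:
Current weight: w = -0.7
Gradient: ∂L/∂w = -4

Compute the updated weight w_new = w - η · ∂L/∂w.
w_new = -0.5

w_new = w - η·∂L/∂w = -0.7 - 0.05×(-4) = -0.7 - (-0.2) = -0.5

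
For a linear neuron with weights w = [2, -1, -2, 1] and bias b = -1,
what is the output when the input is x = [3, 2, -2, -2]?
y = 5

y = (2)(3) + (-1)(2) + (-2)(-2) + (1)(-2) + -1 = 5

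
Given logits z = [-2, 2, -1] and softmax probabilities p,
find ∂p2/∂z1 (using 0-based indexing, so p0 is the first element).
∂p2/∂z1 = -0.04364

p = softmax(z) = [0.01715, 0.9362, 0.04661]
p2 = 0.04661, p1 = 0.9362

∂p2/∂z1 = -p2 × p1 = -0.04661 × 0.9362 = -0.04364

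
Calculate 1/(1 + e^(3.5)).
0.02931

sigmoid(-3.5) = 1/(1 + e^(3.5)) = 1/(1 + 33.12) = 0.02931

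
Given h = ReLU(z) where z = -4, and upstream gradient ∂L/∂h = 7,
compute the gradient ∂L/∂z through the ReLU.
∂L/∂z = 0

h = ReLU(-4) = 0
Since z < 0: ∂h/∂z = 0
∂L/∂z = ∂L/∂h · ∂h/∂z = 7 × 0 = 0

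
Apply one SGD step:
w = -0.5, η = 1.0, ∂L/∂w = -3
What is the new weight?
w_new = 2.5

w_new = w - η·∂L/∂w = -0.5 - 1.0×(-3) = -0.5 - (-3) = 2.5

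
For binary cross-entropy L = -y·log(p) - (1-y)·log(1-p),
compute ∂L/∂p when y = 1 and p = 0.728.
∂L/∂p = -1.374

∂L/∂p = -y/p + (1-y)/(1-p) = -1/0.728 + 0 = -1.374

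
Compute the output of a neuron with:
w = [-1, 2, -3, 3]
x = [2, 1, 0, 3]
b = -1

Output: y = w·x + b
y = 8

y = (-1)(2) + (2)(1) + (-3)(0) + (3)(3) + -1 = 8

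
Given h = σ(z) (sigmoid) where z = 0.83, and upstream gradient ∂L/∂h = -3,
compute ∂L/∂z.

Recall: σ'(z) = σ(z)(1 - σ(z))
∂L/∂z = -0.6343

σ(0.83) = 0.6964
σ'(0.83) = σ(0.83)(1 - σ(0.83)) = 0.6964 × 0.3036 = 0.2114
∂L/∂z = ∂L/∂h · σ'(z) = -3 × 0.2114 = -0.6343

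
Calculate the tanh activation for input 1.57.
0.917

tanh(1.57) = (e^(1.57) - e^(-1.57))/(e^(1.57) + e^(-1.57)) = 0.917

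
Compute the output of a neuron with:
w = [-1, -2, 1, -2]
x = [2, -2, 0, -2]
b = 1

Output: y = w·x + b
y = 7

y = (-1)(2) + (-2)(-2) + (1)(0) + (-2)(-2) + 1 = 7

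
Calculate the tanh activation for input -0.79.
-0.6584

tanh(-0.79) = (e^(-0.79) - e^(0.79))/(e^(-0.79) + e^(0.79)) = -0.6584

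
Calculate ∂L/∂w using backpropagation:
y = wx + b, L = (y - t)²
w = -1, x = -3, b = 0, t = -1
∂L/∂w = -24

y = wx + b = (-1)(-3) + 0 = 3
∂L/∂y = 2(y - t) = 2(3 - -1) = 8
∂y/∂w = x = -3
∂L/∂w = ∂L/∂y · ∂y/∂w = 8 × -3 = -24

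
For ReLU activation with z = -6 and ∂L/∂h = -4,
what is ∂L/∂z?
∂L/∂z = 0

h = ReLU(-6) = 0
Since z < 0: ∂h/∂z = 0
∂L/∂z = ∂L/∂h · ∂h/∂z = -4 × 0 = 0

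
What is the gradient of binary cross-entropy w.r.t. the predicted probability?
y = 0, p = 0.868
∂L/∂p = 7.576

∂L/∂p = -y/p + (1-y)/(1-p) = 0 + 1/0.132 = 7.576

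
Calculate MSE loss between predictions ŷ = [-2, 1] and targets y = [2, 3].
MSE = 10

MSE = (1/2)((-2-2)² + (1-3)²) = (1/2)(16 + 4) = 10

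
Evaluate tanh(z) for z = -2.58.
-0.9886

tanh(-2.58) = (e^(-2.58) - e^(2.58))/(e^(-2.58) + e^(2.58)) = -0.9886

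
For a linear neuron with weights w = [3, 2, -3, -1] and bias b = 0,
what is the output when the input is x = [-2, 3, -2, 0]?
y = 6

y = (3)(-2) + (2)(3) + (-3)(-2) + (-1)(0) + 0 = 6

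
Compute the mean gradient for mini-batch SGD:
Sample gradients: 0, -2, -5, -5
Average gradient = -3

Average = (1/4)(0 + -2 + -5 + -5) = -12/4 = -3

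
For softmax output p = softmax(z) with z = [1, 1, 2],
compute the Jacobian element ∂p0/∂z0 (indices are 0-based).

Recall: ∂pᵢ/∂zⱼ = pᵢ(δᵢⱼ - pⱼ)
∂p0/∂z0 = 0.167

p = softmax(z) = [0.2119, 0.2119, 0.5761]
p0 = 0.2119

∂p0/∂z0 = p0(1 - p0) = 0.2119 × (1 - 0.2119) = 0.167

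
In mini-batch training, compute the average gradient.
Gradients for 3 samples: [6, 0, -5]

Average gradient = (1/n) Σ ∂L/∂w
Average gradient = 0.3333

Average = (1/3)(6 + 0 + -5) = 1/3 = 0.3333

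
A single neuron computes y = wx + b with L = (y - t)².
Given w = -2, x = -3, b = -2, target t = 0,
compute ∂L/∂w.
∂L/∂w = -24

y = wx + b = (-2)(-3) + -2 = 4
∂L/∂y = 2(y - t) = 2(4 - 0) = 8
∂y/∂w = x = -3
∂L/∂w = ∂L/∂y · ∂y/∂w = 8 × -3 = -24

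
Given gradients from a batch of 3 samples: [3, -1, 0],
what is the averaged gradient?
Average gradient = 0.6667

Average = (1/3)(3 + -1 + 0) = 2/3 = 0.6667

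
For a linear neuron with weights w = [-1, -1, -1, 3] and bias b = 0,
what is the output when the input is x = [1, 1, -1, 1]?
y = 2

y = (-1)(1) + (-1)(1) + (-1)(-1) + (3)(1) + 0 = 2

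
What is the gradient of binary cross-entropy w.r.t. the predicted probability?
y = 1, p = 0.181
∂L/∂p = -5.525

∂L/∂p = -y/p + (1-y)/(1-p) = -1/0.181 + 0 = -5.525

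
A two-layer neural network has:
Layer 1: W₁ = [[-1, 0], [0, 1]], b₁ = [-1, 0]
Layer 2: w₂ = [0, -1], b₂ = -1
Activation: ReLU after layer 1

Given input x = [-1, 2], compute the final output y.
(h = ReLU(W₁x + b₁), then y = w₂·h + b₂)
y = -3

Layer 1 pre-activation: z₁ = [0, 2]
After ReLU: h = [0, 2]
Layer 2 output: y = 0×0 + -1×2 + -1 = -3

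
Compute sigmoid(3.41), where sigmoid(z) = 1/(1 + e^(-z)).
0.968

sigmoid(3.41) = 1/(1 + e^(-3.41)) = 1/(1 + 0.03304) = 0.968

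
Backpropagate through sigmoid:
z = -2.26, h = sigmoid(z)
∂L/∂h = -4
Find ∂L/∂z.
∂L/∂z = -0.3422

σ(-2.26) = 0.09449
σ'(-2.26) = σ(-2.26)(1 - σ(-2.26)) = 0.09449 × 0.9055 = 0.08556
∂L/∂z = ∂L/∂h · σ'(z) = -4 × 0.08556 = -0.3422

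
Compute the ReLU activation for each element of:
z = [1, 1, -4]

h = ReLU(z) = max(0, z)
h = [1, 1, 0]

ReLU applied element-wise: max(0,1)=1, max(0,1)=1, max(0,-4)=0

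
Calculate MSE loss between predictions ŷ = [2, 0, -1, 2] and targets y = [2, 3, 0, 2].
MSE = 2.5

MSE = (1/4)((2-2)² + (0-3)² + (-1-0)² + (2-2)²) = (1/4)(0 + 9 + 1 + 0) = 2.5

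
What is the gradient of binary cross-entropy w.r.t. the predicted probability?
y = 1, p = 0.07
∂L/∂p = -14.29

∂L/∂p = -y/p + (1-y)/(1-p) = -1/0.07 + 0 = -14.29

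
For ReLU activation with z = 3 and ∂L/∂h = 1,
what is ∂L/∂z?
∂L/∂z = 1

h = ReLU(3) = 3
Since z > 0: ∂h/∂z = 1
∂L/∂z = ∂L/∂h · ∂h/∂z = 1 × 1 = 1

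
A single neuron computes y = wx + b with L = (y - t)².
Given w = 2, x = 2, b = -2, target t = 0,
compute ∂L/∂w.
∂L/∂w = 8

y = wx + b = (2)(2) + -2 = 2
∂L/∂y = 2(y - t) = 2(2 - 0) = 4
∂y/∂w = x = 2
∂L/∂w = ∂L/∂y · ∂y/∂w = 4 × 2 = 8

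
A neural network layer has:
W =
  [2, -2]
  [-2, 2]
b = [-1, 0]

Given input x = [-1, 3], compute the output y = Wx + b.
y = [-9, 8]

Wx = [2×-1 + -2×3, -2×-1 + 2×3]
   = [-8, 8]
y = Wx + b = [-8 + -1, 8 + 0] = [-9, 8]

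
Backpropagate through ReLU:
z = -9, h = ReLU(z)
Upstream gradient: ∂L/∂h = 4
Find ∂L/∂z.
∂L/∂z = 0

h = ReLU(-9) = 0
Since z < 0: ∂h/∂z = 0
∂L/∂z = ∂L/∂h · ∂h/∂z = 4 × 0 = 0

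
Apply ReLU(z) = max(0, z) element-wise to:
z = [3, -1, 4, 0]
h = [3, 0, 4, 0]

ReLU applied element-wise: max(0,3)=3, max(0,-1)=0, max(0,4)=4, max(0,0)=0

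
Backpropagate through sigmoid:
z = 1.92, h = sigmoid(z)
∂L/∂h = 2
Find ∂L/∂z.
∂L/∂z = 0.223

σ(1.92) = 0.8721
σ'(1.92) = σ(1.92)(1 - σ(1.92)) = 0.8721 × 0.1279 = 0.1115
∂L/∂z = ∂L/∂h · σ'(z) = 2 × 0.1115 = 0.223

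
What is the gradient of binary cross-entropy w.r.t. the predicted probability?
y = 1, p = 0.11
∂L/∂p = -9.091

∂L/∂p = -y/p + (1-y)/(1-p) = -1/0.11 + 0 = -9.091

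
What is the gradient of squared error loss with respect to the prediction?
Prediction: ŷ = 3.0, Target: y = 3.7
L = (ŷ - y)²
∂L/∂ŷ = -1.4

∂L/∂ŷ = 2(ŷ - y) = 2(3.0 - 3.7) = 2(-0.7) = -1.4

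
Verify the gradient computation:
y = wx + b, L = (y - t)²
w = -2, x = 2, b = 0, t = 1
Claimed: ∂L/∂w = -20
Correct

y = (-2)(2) + 0 = -4
∂L/∂y = 2(y - t) = 2(-4 - 1) = -10
∂y/∂w = x = 2
∂L/∂w = -10 × 2 = -20

Claimed value: -20
Correct: The correct gradient is -20.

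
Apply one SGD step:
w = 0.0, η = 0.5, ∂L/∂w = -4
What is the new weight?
w_new = 2

w_new = w - η·∂L/∂w = 0.0 - 0.5×(-4) = 0.0 - (-2) = 2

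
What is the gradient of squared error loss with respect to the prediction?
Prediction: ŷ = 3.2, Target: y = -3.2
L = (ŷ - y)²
∂L/∂ŷ = 12.8

∂L/∂ŷ = 2(ŷ - y) = 2(3.2 - -3.2) = 2(6.4) = 12.8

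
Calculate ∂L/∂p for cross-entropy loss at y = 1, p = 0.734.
∂L/∂p = -1.362

∂L/∂p = -y/p + (1-y)/(1-p) = -1/0.734 + 0 = -1.362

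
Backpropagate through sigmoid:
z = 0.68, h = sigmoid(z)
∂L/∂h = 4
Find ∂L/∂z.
∂L/∂z = 0.8928

σ(0.68) = 0.6637
σ'(0.68) = σ(0.68)(1 - σ(0.68)) = 0.6637 × 0.3363 = 0.2232
∂L/∂z = ∂L/∂h · σ'(z) = 4 × 0.2232 = 0.8928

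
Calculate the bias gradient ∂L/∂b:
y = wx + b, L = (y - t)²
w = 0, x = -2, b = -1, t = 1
∂L/∂b = -4

y = wx + b = (0)(-2) + -1 = -1
∂L/∂y = 2(y - t) = 2(-1 - 1) = -4
∂y/∂b = 1
∂L/∂b = ∂L/∂y · ∂y/∂b = -4 × 1 = -4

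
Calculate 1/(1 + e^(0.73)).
0.3252

sigmoid(-0.73) = 1/(1 + e^(0.73)) = 1/(1 + 2.075) = 0.3252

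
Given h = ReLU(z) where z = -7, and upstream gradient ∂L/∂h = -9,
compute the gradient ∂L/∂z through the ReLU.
∂L/∂z = 0

h = ReLU(-7) = 0
Since z < 0: ∂h/∂z = 0
∂L/∂z = ∂L/∂h · ∂h/∂z = -9 × 0 = 0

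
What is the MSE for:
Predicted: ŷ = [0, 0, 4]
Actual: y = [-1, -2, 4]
MSE = 1.667

MSE = (1/3)((0--1)² + (0--2)² + (4-4)²) = (1/3)(1 + 4 + 0) = 1.667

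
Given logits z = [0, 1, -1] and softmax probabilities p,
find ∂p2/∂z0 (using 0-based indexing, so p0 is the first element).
∂p2/∂z0 = -0.02203

p = softmax(z) = [0.2447, 0.6652, 0.09003]
p2 = 0.09003, p0 = 0.2447

∂p2/∂z0 = -p2 × p0 = -0.09003 × 0.2447 = -0.02203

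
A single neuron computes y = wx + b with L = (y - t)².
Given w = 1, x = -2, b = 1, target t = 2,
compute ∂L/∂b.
∂L/∂b = -6

y = wx + b = (1)(-2) + 1 = -1
∂L/∂y = 2(y - t) = 2(-1 - 2) = -6
∂y/∂b = 1
∂L/∂b = ∂L/∂y · ∂y/∂b = -6 × 1 = -6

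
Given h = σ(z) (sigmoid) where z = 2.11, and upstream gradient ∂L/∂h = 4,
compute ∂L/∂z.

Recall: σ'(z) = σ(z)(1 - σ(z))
∂L/∂z = 0.3857

σ(2.11) = 0.8919
σ'(2.11) = σ(2.11)(1 - σ(2.11)) = 0.8919 × 0.1081 = 0.09644
∂L/∂z = ∂L/∂h · σ'(z) = 4 × 0.09644 = 0.3857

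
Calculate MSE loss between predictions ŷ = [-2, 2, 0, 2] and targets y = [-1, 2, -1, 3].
MSE = 0.75

MSE = (1/4)((-2--1)² + (2-2)² + (0--1)² + (2-3)²) = (1/4)(1 + 0 + 1 + 1) = 0.75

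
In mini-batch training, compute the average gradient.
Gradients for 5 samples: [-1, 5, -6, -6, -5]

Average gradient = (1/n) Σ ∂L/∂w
Average gradient = -2.6

Average = (1/5)(-1 + 5 + -6 + -6 + -5) = -13/5 = -2.6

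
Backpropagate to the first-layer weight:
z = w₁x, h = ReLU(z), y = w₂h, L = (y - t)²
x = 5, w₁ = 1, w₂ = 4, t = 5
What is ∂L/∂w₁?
∂L/∂w₁ = 600

Forward pass:
z = w₁x = 1×5 = 5
h = ReLU(5) = 5
y = w₂h = 4×5 = 20

Backward pass:
∂L/∂y = 2(y - t) = 2(20 - 5) = 30
∂y/∂h = w₂ = 4
∂h/∂z = 1 (ReLU derivative)
∂z/∂w₁ = x = 5

∂L/∂w₁ = 30 × 4 × 1 × 5 = 600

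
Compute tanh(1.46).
0.8977

tanh(1.46) = (e^(1.46) - e^(-1.46))/(e^(1.46) + e^(-1.46)) = 0.8977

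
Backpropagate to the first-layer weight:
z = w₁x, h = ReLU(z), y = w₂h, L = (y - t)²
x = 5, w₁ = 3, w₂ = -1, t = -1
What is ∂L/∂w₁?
∂L/∂w₁ = 140

Forward pass:
z = w₁x = 3×5 = 15
h = ReLU(15) = 15
y = w₂h = -1×15 = -15

Backward pass:
∂L/∂y = 2(y - t) = 2(-15 - -1) = -28
∂y/∂h = w₂ = -1
∂h/∂z = 1 (ReLU derivative)
∂z/∂w₁ = x = 5

∂L/∂w₁ = -28 × -1 × 1 × 5 = 140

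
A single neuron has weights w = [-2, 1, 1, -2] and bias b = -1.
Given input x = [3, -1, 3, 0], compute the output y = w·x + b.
y = -5

y = (-2)(3) + (1)(-1) + (1)(3) + (-2)(0) + -1 = -5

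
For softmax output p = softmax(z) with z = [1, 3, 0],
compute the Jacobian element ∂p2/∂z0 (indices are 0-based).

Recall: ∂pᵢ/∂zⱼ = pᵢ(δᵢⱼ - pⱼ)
∂p2/∂z0 = -0.004797

p = softmax(z) = [0.1142, 0.8438, 0.04201]
p2 = 0.04201, p0 = 0.1142

∂p2/∂z0 = -p2 × p0 = -0.04201 × 0.1142 = -0.004797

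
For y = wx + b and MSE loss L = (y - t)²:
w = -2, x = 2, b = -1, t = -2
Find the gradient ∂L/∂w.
∂L/∂w = -12

y = wx + b = (-2)(2) + -1 = -5
∂L/∂y = 2(y - t) = 2(-5 - -2) = -6
∂y/∂w = x = 2
∂L/∂w = ∂L/∂y · ∂y/∂w = -6 × 2 = -12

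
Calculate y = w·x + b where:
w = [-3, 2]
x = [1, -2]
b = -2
y = -9

y = (-3)(1) + (2)(-2) + -2 = -9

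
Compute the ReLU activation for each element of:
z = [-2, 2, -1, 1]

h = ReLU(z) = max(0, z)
h = [0, 2, 0, 1]

ReLU applied element-wise: max(0,-2)=0, max(0,2)=2, max(0,-1)=0, max(0,1)=1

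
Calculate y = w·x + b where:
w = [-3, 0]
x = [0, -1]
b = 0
y = 0

y = (-3)(0) + (0)(-1) + 0 = 0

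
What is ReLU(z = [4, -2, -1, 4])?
h = [4, 0, 0, 4]

ReLU applied element-wise: max(0,4)=4, max(0,-2)=0, max(0,-1)=0, max(0,4)=4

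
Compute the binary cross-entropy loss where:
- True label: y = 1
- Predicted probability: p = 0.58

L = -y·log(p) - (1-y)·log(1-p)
L = 0.5447

L = -1·log(0.58) - 0·log(0.42) = -log(0.58) = 0.5447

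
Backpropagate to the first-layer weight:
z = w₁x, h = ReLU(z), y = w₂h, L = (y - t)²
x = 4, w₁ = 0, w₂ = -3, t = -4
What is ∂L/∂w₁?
∂L/∂w₁ = 0

Forward pass:
z = w₁x = 0×4 = 0
h = ReLU(0) = 0
y = w₂h = -3×0 = 0

Backward pass:
∂L/∂y = 2(y - t) = 2(0 - -4) = 8
∂y/∂h = w₂ = -3
∂h/∂z = 0 (ReLU derivative)
∂z/∂w₁ = x = 4

∂L/∂w₁ = 8 × -3 × 0 × 4 = 0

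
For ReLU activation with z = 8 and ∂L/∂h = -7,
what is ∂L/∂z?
∂L/∂z = -7

h = ReLU(8) = 8
Since z > 0: ∂h/∂z = 1
∂L/∂z = ∂L/∂h · ∂h/∂z = -7 × 1 = -7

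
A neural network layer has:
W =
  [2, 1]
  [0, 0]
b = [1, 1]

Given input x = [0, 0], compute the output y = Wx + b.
y = [1, 1]

Wx = [2×0 + 1×0, 0×0 + 0×0]
   = [0, 0]
y = Wx + b = [0 + 1, 0 + 1] = [1, 1]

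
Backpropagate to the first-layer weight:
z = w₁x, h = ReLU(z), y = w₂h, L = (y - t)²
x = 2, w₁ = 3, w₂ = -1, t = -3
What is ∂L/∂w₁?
∂L/∂w₁ = 12

Forward pass:
z = w₁x = 3×2 = 6
h = ReLU(6) = 6
y = w₂h = -1×6 = -6

Backward pass:
∂L/∂y = 2(y - t) = 2(-6 - -3) = -6
∂y/∂h = w₂ = -1
∂h/∂z = 1 (ReLU derivative)
∂z/∂w₁ = x = 2

∂L/∂w₁ = -6 × -1 × 1 × 2 = 12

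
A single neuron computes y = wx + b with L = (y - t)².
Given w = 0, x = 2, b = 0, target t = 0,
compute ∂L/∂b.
∂L/∂b = 0

y = wx + b = (0)(2) + 0 = 0
∂L/∂y = 2(y - t) = 2(0 - 0) = 0
∂y/∂b = 1
∂L/∂b = ∂L/∂y · ∂y/∂b = 0 × 1 = 0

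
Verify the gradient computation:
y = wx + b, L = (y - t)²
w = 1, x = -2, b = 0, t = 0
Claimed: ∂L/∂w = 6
Incorrect

y = (1)(-2) + 0 = -2
∂L/∂y = 2(y - t) = 2(-2 - 0) = -4
∂y/∂w = x = -2
∂L/∂w = -4 × -2 = 8

Claimed value: 6
Incorrect: The correct gradient is 8.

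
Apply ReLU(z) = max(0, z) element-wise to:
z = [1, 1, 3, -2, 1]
h = [1, 1, 3, 0, 1]

ReLU applied element-wise: max(0,1)=1, max(0,1)=1, max(0,3)=3, max(0,-2)=0, max(0,1)=1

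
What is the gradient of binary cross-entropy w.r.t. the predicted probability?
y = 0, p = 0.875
∂L/∂p = 8

∂L/∂p = -y/p + (1-y)/(1-p) = 0 + 1/0.125 = 8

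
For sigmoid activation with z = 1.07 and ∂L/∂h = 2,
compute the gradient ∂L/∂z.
∂L/∂z = 0.3803

σ(1.07) = 0.7446
σ'(1.07) = σ(1.07)(1 - σ(1.07)) = 0.7446 × 0.2554 = 0.1902
∂L/∂z = ∂L/∂h · σ'(z) = 2 × 0.1902 = 0.3803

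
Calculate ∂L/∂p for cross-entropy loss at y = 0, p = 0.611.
∂L/∂p = 2.571

∂L/∂p = -y/p + (1-y)/(1-p) = 0 + 1/0.389 = 2.571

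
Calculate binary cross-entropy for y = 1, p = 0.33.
L = 1.109

L = -1·log(0.33) - 0·log(0.67) = -log(0.33) = 1.109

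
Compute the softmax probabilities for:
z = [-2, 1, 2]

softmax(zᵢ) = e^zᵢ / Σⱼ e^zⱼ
p = [0.0132, 0.2654, 0.7214]

exp(z) = [0.1353, 2.718, 7.389]
Sum = 10.24
p = [0.0132, 0.2654, 0.7214]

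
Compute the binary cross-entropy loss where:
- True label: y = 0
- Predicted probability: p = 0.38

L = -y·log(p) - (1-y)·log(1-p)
L = 0.478

L = -0·log(0.38) - 1·log(0.62) = -log(0.62) = 0.478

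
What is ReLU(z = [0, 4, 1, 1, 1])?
h = [0, 4, 1, 1, 1]

ReLU applied element-wise: max(0,0)=0, max(0,4)=4, max(0,1)=1, max(0,1)=1, max(0,1)=1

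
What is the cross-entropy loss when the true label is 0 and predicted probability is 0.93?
L = 2.659

L = -0·log(0.93) - 1·log(0.07) = -log(0.07) = 2.659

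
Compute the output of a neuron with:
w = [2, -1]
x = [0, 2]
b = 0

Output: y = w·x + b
y = -2

y = (2)(0) + (-1)(2) + 0 = -2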